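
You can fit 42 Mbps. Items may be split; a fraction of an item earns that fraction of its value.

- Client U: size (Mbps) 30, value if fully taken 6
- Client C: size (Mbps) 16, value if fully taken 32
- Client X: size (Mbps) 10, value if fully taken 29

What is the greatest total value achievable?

Best value per unit of size first: Client X 29/10≈2.9, Client C 32/16≈2, Client U 6/30≈0.2.
Client X: take in full, 10 Mbps for value 29 ; 32 left.
Client C: take in full, 16 Mbps for value 32 ; 16 left.
Only 16 Mbps remain; take 16/30 of Client U for value 6×16/30 = 3.2.
Total value = 64.2.

64.2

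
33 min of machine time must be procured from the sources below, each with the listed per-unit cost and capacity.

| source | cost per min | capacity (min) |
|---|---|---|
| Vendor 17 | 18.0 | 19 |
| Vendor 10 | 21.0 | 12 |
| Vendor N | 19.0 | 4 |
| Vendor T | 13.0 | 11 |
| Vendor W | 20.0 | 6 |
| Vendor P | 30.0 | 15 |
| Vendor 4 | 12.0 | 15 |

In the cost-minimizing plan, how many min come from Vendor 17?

Cheapest first:
Take 15 from Vendor 4 at 12.0 ; need 18 more.
Vendor T (13.0): use full 11 ; 7 min to go.
Vendor 17 (18.0): take the remaining 7 ; done.
Vendor N, Vendor W, Vendor 10, Vendor P: unused.

7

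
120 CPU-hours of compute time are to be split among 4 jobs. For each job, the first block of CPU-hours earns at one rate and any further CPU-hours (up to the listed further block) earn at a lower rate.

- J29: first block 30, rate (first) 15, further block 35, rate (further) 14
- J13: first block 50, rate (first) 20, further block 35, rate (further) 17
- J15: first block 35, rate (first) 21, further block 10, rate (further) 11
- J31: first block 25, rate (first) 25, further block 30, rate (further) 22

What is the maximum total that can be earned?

2620

Order all 8 blocks by rate: J31/tier1 25 > J31/tier2 22 > J15/tier1 21 > J13/tier1 20 > J13/tier2 17 > J29/tier1 15 > J29/tier2 14 > J15/tier2 11.
J31 tier1 at 25: fill all 25 → 95 left.
J31 tier2 at 22: fill all 30 → 65 left.
J15/tier1 (21): +35 → 30 left.
J13 tier1 at 20: only 30 left, fill 30.
Total = 25×25 + 22×30 + 21×35 + 20×30 = 2620.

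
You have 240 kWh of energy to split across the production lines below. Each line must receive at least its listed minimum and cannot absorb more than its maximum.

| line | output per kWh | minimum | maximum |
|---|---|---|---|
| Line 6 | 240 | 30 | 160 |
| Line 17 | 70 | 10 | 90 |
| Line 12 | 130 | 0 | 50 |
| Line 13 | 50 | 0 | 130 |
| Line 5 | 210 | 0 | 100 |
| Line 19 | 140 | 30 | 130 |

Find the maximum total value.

Meeting every minimum uses 30+10+0+0+0+30 = 70 kWh, leaving 170.
Rank by output per kWh: Line 6 240 > Line 5 210 > Line 19 140 > Line 12 130 > Line 17 70 > Line 13 50.
Line 6 takes 130 more to reach its cap of 160 ; 40 left.
Line 5 has room for 100 more but only 40 remain, so it gets 40.
Total = 240×160 + 70×10 + 210×40 + 140×30 = 51700.

51700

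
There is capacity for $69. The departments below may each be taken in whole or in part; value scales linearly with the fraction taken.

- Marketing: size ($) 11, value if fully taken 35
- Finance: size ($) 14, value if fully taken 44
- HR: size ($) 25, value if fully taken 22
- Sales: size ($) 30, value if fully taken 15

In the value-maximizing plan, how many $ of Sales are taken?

Sort by value density: Marketing 35/11≈3.18, Finance 44/14≈3.14, HR 22/25≈0.88, Sales 15/30≈0.5.
All 11 $ of Marketing fit (value 35) ; 58 remain.
All 14 $ of Finance fit (value 44) ; 44 remain.
Take all of HR (25 $, value 22) ; 19 $ left.
19 $ left: a 19/30 share of Sales gives 15×19/30 = 9.5.

19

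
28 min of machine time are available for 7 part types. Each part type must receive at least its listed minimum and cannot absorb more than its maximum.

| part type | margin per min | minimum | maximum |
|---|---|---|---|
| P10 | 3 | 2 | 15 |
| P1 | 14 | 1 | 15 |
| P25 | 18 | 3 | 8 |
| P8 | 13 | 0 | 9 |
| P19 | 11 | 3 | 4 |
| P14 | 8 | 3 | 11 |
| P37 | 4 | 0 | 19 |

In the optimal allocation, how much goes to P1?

Meeting every minimum uses 2+1+3+0+3+3+0 = 12 min, leaving 16.
Rank by margin per min: P25 18 > P1 14 > P8 13 > P19 11 > P14 8 > P37 4 > P10 3.
P25: +5 to 8 (cap) — 11 left.
P1 has room for 14 more but only 11 remain, so it gets 12.

12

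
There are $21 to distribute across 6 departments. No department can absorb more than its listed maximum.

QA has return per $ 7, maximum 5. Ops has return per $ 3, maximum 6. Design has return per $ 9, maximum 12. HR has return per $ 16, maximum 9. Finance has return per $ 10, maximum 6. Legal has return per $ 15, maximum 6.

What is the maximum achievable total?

294

Order the departments by return per $: HR 16 > Legal 15 > Finance 10 > Design 9 > QA 7 > Ops 3.
Give HR 9 to hit its cap of 9 ; 12 left.
Legal: +6 to 6 (cap) ; 6 left.
Finance takes 6 to reach its cap of 6 ; 0 left.
Total = 16×9 + 10×6 + 15×6 = 294.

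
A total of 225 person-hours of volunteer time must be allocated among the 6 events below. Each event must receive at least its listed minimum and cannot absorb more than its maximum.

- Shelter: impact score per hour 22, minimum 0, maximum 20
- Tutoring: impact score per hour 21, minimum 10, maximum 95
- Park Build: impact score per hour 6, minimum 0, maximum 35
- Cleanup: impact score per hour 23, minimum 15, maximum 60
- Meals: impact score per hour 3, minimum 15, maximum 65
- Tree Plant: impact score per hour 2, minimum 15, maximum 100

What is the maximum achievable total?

Meeting every minimum uses 0+10+0+15+15+15 = 55 person-hours, leaving 170.
Rank by impact score per hour: Cleanup 23 > Shelter 22 > Tutoring 21 > Park Build 6 > Meals 3 > Tree Plant 2.
Cleanup takes 45 more to reach its cap of 60 ; 125 left.
Give Shelter 20 more to hit its cap of 20 ; 105 left.
Tutoring takes 85 more to reach its cap of 95 ; 20 left.
Park Build: +20 (room for 35) → 20. Pool exhausted.
Total = 22×20 + 21×95 + 6×20 + 23×60 + 3×15 + 2×15 = 4010.

4010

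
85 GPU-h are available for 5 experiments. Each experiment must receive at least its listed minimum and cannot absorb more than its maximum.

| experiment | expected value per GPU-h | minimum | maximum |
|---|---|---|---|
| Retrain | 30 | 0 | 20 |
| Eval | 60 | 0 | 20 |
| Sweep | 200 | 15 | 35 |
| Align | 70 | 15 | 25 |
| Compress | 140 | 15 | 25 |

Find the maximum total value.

Meeting every minimum uses 0+0+15+15+15 = 45 GPU-h, leaving 40.
Highest expected value per GPU-h first: Sweep 200 > Compress 140 > Align 70 > Eval 60 > Retrain 30.
Sweep: +20 to 35 (cap) — 20 left.
Give Compress 10 more to hit its cap of 25 — 10 left.
Align: +10 to 25 (cap) — 0 left.
Total = 200×35 + 70×25 + 140×25 = 12250.

12250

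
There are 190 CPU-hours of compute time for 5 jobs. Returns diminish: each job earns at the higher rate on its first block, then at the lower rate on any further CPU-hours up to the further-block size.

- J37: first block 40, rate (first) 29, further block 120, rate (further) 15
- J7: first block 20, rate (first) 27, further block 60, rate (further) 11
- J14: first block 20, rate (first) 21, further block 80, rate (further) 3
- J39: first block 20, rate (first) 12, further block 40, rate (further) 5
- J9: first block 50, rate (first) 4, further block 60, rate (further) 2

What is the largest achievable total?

Rank every tier by rate: J37/T1 29 > J7/T1 27 > J14/T1 21 > J37/T2 15 > J39/T1 12 > J7/T2 11 > J39/T2 5 > J9/T1 4 > J14/T2 3 > J9/T2 2.
J37 T1 at 29: fill all 40 — 150 left.
Fill J7 T1 block (20 at 27) — 130 left.
J14/T1 (21): +20 — 110 left.
J37/T2: +110 of 120 at 15; pool empty.
Total = 29×40 + 27×20 + 21×20 + 15×110 = 3770.

3770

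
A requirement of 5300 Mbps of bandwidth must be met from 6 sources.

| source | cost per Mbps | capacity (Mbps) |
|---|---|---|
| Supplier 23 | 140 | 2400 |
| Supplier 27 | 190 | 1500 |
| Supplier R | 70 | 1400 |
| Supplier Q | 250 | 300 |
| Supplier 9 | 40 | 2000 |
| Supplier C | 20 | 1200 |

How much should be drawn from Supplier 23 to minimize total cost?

700

Fill from the cheapest source first.
Supplier C at 20: take all 1200 Mbps — 4100 still needed.
Take 2000 from Supplier 9 at 40 — need 2100 more.
Supplier R at 70: take all 1400 Mbps — 700 still needed.
Take 700 from Supplier 23 at 140 to finish.
Supplier 27, Supplier Q: unused.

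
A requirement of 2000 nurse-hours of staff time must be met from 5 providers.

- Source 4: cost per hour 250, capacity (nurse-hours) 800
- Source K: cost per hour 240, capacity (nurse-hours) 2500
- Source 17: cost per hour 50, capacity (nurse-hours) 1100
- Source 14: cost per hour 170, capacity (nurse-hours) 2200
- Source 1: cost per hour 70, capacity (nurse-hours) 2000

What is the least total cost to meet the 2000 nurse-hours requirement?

118000

Use providers in increasing cost order.
Source 17 (50): use full 1100 — 900 nurse-hours to go.
Source 1 (70): take the remaining 900 — done.
Source 14, Source K, Source 4: unused.
Cost = 1100×50 + 900×70 = 118000.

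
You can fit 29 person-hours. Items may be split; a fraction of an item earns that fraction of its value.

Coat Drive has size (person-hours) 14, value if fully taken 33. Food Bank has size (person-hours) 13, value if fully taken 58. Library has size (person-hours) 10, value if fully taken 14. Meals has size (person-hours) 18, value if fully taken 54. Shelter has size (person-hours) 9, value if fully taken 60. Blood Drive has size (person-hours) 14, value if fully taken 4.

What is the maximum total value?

139

Sort by value density: Shelter 60/9≈6.67, Food Bank 58/13≈4.46, Meals 54/18≈3, Coat Drive 33/14≈2.36, Library 14/10≈1.4, Blood Drive 4/14≈0.286.
All 9 person-hours of Shelter fit (value 60) → 20 remain.
Food Bank: take in full, 13 person-hours for value 58 → 7 left.
Only 7 person-hours remain; take 7/18 of Meals for value 54×7/18 = 21.
Total value = 139.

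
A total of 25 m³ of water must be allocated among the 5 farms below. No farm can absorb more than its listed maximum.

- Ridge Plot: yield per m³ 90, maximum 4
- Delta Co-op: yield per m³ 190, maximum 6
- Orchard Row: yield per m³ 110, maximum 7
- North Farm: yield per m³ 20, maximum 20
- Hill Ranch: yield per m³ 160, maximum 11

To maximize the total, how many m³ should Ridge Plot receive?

Rank by yield per m³: Delta Co-op 190 > Hill Ranch 160 > Orchard Row 110 > Ridge Plot 90 > North Farm 20.
Delta Co-op takes 6 to reach its cap of 6 ; 19 left.
Hill Ranch takes 11 to reach its cap of 11 ; 8 left.
Orchard Row: +7 to 7 (cap) ; 1 left.
Only 1 left; Ridge Plot takes them to reach 1.

1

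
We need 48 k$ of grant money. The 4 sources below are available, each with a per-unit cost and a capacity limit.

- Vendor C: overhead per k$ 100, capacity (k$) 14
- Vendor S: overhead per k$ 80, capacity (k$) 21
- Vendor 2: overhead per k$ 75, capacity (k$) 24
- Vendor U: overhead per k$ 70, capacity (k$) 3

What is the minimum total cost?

Cheapest first:
Vendor U (70): use full 3 — 45 k$ to go.
Vendor 2 at 75: take all 24 k$ — 21 still needed.
Vendor S at 80: take all 21 k$ — 0 still needed.
Vendor C: unused.
Cost = 3×70 + 24×75 + 21×80 = 3690.

3690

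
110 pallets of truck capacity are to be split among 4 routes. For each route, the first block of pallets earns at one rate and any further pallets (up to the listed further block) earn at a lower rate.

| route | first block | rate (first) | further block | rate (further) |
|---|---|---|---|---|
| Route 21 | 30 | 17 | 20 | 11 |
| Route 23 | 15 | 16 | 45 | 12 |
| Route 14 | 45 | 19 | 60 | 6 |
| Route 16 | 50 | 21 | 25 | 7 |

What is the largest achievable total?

Rank every tier by rate: Route 16/first 21 > Route 14/first 19 > Route 21/first 17 > Route 23/first 16 > Route 23/second 12 > Route 21/second 11 > Route 16/second 7 > Route 14/second 6.
Route 16/first (21): +50 — 60 left.
Route 14 first at 19: fill all 45 — 15 left.
Route 21/first: +15 of 30 at 17; pool empty.
Total = 21×50 + 19×45 + 17×15 = 2160.

2160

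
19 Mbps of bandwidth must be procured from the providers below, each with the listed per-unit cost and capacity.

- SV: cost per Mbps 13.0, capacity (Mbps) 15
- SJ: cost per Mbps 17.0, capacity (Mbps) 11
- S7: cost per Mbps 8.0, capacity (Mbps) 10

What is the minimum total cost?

197

Fill from the cheapest provider first.
S7 (8.0): use full 10 → 9 Mbps to go.
SV at 13.0: take 9 of its 15 → requirement met.
SJ: unused.
Cost = 10×8.0 + 9×13.0 = 197.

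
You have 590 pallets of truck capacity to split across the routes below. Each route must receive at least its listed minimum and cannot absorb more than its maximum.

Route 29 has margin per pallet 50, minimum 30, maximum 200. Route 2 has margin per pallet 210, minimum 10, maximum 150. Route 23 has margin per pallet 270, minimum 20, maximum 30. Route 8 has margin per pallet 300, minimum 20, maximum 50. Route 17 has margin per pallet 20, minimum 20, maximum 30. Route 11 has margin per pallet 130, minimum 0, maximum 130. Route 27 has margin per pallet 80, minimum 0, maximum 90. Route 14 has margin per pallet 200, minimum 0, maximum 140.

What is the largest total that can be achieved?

104600

Meeting every minimum uses 30+10+20+20+20+0+0+0 = 100 pallets, leaving 490.
Highest margin per pallet first: Route 8 300 > Route 23 270 > Route 2 210 > Route 14 200 > Route 11 130 > Route 27 80 > Route 29 50 > Route 17 20.
Route 8 takes 30 more to reach its cap of 50 — 460 left.
Route 23: +10 to 30 (cap) — 450 left.
Route 2: +140 to 150 (cap) — 310 left.
Route 14: +140 to 140 (cap) — 170 left.
Give Route 11 130 more to hit its cap of 130 — 40 left.
Route 27 has room for 90 more but only 40 remain, so it gets 40.
Total = 50×30 + 210×150 + 270×30 + 300×50 + 20×20 + 130×130 + 80×40 + 200×140 = 104600.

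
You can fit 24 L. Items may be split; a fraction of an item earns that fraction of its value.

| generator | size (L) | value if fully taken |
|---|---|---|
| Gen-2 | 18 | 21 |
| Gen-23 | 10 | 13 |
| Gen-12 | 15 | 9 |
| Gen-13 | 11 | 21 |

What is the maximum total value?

37.5

Best value per unit of size first: Gen-13 21/11≈1.91, Gen-23 13/10≈1.3, Gen-2 21/18≈1.17, Gen-12 9/15≈0.6.
Take all of Gen-13 (11 L, value 21) — 13 L left.
Take all of Gen-23 (10 L, value 13) — 3 L left.
Fill the last 3 L with part of Gen-2: 3/18 of it earns 3.5.
Total value = 37.5.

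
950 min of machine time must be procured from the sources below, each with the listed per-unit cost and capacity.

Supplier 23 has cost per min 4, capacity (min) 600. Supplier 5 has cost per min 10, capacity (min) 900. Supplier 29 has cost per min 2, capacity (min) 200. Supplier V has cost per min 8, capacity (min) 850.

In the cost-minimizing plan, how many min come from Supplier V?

150

Cheapest first:
Supplier 29 (2): use full 200 ; 750 min to go.
Supplier 23 (4): use full 600 ; 150 min to go.
Take 150 from Supplier V at 8 to finish.
Supplier 5: unused.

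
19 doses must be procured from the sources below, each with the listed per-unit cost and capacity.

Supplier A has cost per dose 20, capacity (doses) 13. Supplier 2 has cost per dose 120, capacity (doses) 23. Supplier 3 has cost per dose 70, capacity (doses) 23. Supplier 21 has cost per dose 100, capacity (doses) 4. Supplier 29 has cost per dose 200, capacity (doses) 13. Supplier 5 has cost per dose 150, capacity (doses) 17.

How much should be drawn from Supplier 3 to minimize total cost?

Use sources in increasing cost order.
Supplier A at 20: take all 13 doses ; 6 still needed.
Supplier 3 at 70: take 6 of its 23 ; requirement met.
Supplier 21, Supplier 2, Supplier 5, Supplier 29: unused.

6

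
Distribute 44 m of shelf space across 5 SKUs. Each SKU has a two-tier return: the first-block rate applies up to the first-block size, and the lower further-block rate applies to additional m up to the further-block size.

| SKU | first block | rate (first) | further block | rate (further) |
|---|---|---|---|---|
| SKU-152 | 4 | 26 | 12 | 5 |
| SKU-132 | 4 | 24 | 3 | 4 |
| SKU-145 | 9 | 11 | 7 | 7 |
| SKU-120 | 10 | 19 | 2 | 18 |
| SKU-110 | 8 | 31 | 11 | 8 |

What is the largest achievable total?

829

Order all 10 blocks by rate: SKU-110/T1 31 > SKU-152/T1 26 > SKU-132/T1 24 > SKU-120/T1 19 > SKU-120/T2 18 > SKU-145/T1 11 > SKU-110/T2 8 > SKU-145/T2 7 > SKU-152/T2 5 > SKU-132/T2 4.
SKU-110/T1 (31): +8 ; 36 left.
SKU-152/T1 (26): +4 ; 32 left.
SKU-132 T1 at 24: fill all 4 ; 28 left.
SKU-120/T1 (19): +10 ; 18 left.
SKU-120 T2 at 18: fill all 2 ; 16 left.
Fill SKU-145 T1 block (9 at 11) ; 7 left.
SKU-110 T2 at 8: only 7 left, fill 7.
Total = 31×8 + 26×4 + 24×4 + 19×10 + 18×2 + 11×9 + 8×7 = 829.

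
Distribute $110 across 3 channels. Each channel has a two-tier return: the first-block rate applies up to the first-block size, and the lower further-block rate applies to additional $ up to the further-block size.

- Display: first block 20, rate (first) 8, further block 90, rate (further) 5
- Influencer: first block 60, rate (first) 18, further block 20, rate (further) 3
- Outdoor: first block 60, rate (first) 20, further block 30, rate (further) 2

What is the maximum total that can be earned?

Treat each block as its own option and order by rate: Outdoor/tier1 20 > Influencer/tier1 18 > Display/tier1 8 > Display/tier2 5 > Influencer/tier2 3 > Outdoor/tier2 2.
Fill Outdoor tier1 block (60 at 20) → 50 left.
50 remain; put them into Influencer tier1 at 18.
Total = 20×60 + 18×50 = 2100.

2100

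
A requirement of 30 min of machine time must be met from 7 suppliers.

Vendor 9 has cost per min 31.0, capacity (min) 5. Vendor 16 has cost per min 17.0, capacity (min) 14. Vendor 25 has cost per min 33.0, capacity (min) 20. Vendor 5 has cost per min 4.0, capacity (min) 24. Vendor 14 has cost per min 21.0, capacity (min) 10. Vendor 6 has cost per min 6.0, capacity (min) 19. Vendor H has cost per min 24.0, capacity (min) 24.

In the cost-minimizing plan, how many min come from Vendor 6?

6

Cheapest first:
Vendor 5 (4.0): use full 24 → 6 min to go.
Take 6 from Vendor 6 at 6.0 to finish.
Vendor 16, Vendor 14, Vendor H, Vendor 9, Vendor 25: unused.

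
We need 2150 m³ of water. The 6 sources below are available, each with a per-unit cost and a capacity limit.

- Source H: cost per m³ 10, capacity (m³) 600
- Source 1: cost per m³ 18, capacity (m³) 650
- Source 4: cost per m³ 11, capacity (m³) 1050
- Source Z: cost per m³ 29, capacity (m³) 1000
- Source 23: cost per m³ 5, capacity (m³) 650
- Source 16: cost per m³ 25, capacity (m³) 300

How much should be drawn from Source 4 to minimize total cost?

900

Cheapest first:
Source 23 at 5: take all 650 m³ — 1500 still needed.
Source H (10): use full 600 — 900 m³ to go.
Take 900 from Source 4 at 11 to finish.
Source 1, Source 16, Source Z: unused.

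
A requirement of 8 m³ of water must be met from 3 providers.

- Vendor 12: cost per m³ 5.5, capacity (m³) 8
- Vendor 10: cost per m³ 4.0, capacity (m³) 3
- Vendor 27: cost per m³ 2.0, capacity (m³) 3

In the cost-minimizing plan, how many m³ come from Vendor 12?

Cheapest first:
Vendor 27 at 2.0: take all 3 m³ → 5 still needed.
Vendor 10 (4.0): use full 3 → 2 m³ to go.
Vendor 12 (5.5): take the remaining 2 → done.

2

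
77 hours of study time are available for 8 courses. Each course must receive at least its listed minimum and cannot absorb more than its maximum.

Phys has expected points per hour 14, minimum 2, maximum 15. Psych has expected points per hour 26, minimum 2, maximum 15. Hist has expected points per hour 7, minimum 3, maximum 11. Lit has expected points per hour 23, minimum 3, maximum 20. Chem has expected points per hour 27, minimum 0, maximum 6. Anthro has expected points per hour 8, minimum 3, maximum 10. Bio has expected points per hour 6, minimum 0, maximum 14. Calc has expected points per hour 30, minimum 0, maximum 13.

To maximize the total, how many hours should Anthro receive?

Meeting every minimum uses 2+2+3+3+0+3+0+0 = 13 hours, leaving 64.
Highest expected points per hour first: Calc 30 > Chem 27 > Psych 26 > Lit 23 > Phys 14 > Anthro 8 > Hist 7 > Bio 6.
Calc takes 13 more to reach its cap of 13 → 51 left.
Give Chem 6 more to hit its cap of 6 → 45 left.
Psych: +13 to 15 (cap) → 32 left.
Lit: +17 to 20 (cap) → 15 left.
Phys: +13 to 15 (cap) → 2 left.
Anthro: +2 (room for 7) → 5. Pool exhausted.

5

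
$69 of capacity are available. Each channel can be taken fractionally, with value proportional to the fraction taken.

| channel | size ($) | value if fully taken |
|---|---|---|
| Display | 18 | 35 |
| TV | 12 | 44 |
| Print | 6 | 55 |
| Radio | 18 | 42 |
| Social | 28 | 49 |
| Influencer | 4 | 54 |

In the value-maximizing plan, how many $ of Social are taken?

Rank by value-to-size ratio: Influencer 54/4≈13.5, Print 55/6≈9.17, TV 44/12≈3.67, Radio 42/18≈2.33, Display 35/18≈1.94, Social 49/28≈1.75.
Take all of Influencer (4 $, value 54) ; 65 $ left.
All 6 $ of Print fit (value 55) ; 59 remain.
TV: take in full, 12 $ for value 44 ; 47 left.
Take all of Radio (18 $, value 42) ; 29 $ left.
Take all of Display (18 $, value 35) ; 11 $ left.
11 $ left: a 11/28 share of Social gives 49×11/28 = 19.25.

11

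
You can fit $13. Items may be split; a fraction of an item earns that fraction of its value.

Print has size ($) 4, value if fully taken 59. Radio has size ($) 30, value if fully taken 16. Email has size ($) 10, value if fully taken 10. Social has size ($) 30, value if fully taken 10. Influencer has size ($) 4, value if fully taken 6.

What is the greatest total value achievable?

70

Sort by value density: Print 59/4≈14.8, Influencer 6/4≈1.5, Email 10/10≈1, Radio 16/30≈0.533, Social 10/30≈0.333.
Print: take in full, 4 $ for value 59 ; 9 left.
Take all of Influencer (4 $, value 6) ; 5 $ left.
Fill the last 5 $ with part of Email: 5/10 of it earns 5.
Total value = 70.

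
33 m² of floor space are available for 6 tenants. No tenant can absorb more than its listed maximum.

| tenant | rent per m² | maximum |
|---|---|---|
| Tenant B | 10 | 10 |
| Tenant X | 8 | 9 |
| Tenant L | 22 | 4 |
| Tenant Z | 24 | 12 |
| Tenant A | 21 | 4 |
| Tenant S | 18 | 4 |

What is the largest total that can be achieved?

622

Highest rent per m² first: Tenant Z 24 > Tenant L 22 > Tenant A 21 > Tenant S 18 > Tenant B 10 > Tenant X 8.
Tenant Z takes 12 to reach its cap of 12 → 21 left.
Tenant L takes 4 to reach its cap of 4 → 17 left.
Tenant A: +4 to 4 (cap) → 13 left.
Tenant S takes 4 to reach its cap of 4 → 9 left.
Tenant B has room for 10 but only 9 remain, so it gets 9.
Total = 10×9 + 22×4 + 24×12 + 21×4 + 18×4 = 622.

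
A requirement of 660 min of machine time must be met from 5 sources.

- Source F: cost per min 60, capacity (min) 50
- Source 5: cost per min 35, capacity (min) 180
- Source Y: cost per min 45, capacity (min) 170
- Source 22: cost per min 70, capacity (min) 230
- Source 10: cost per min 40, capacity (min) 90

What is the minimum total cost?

Cheapest first:
Source 5 at 35: take all 180 min → 480 still needed.
Source 10 at 40: take all 90 min → 390 still needed.
Take 170 from Source Y at 45 → need 220 more.
Take 50 from Source F at 60 → need 170 more.
Source 22 at 70: take 170 of its 230 → requirement met.
Cost = 180×35 + 90×40 + 170×45 + 50×60 + 170×70 = 32450.

32450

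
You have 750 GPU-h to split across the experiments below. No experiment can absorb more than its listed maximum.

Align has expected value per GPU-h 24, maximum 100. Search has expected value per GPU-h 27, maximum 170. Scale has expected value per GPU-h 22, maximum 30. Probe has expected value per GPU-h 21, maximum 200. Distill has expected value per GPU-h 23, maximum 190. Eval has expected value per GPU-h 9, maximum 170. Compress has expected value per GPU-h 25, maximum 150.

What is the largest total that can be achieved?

18080

Order the experiments by expected value per GPU-h: Search 27 > Compress 25 > Align 24 > Distill 23 > Scale 22 > Probe 21 > Eval 9.
Give Search 170 to hit its cap of 170 ; 580 left.
Compress takes 150 to reach its cap of 150 ; 430 left.
Give Align 100 to hit its cap of 100 ; 330 left.
Give Distill 190 to hit its cap of 190 ; 140 left.
Scale: +30 to 30 (cap) ; 110 left.
Probe has room for 200 but only 110 remain, so it gets 110.
Total = 24×100 + 27×170 + 22×30 + 21×110 + 23×190 + 25×150 = 18080.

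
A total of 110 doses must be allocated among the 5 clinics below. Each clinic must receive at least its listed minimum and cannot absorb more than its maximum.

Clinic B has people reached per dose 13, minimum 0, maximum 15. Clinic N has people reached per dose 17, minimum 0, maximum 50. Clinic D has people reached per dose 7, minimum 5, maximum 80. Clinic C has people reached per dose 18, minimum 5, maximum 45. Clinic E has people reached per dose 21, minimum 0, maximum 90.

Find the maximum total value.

2195

Meeting every minimum uses 0+0+5+5+0 = 10 doses, leaving 100.
Order the clinics by people reached per dose: Clinic E 21 > Clinic C 18 > Clinic N 17 > Clinic B 13 > Clinic D 7.
Give Clinic E 90 more to hit its cap of 90 — 10 left.
Only 10 left; Clinic C takes them to reach 15.
Total = 7×5 + 18×15 + 21×90 = 2195.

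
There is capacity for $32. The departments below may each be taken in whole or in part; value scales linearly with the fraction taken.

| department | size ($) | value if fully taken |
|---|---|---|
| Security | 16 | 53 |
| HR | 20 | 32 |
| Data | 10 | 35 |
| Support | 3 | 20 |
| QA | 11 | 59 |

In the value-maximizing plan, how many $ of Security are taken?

Rank by value-to-size ratio: Support 20/3≈6.67, QA 59/11≈5.36, Data 35/10≈3.5, Security 53/16≈3.31, HR 32/20≈1.6.
All 3 $ of Support fit (value 20) — 29 remain.
Take all of QA (11 $, value 59) — 18 $ left.
Data: take in full, 10 $ for value 35 — 8 left.
Fill the last 8 $ with part of Security: 8/16 of it earns 26.5.

8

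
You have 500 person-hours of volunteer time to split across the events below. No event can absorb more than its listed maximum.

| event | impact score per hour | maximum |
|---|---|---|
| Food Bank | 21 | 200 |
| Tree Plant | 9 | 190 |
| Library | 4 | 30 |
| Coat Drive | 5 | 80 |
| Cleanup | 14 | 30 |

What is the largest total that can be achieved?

6730

Rank by impact score per hour: Food Bank 21 > Cleanup 14 > Tree Plant 9 > Coat Drive 5 > Library 4.
Food Bank takes 200 to reach its cap of 200 → 300 left.
Cleanup takes 30 to reach its cap of 30 → 270 left.
Tree Plant takes 190 to reach its cap of 190 → 80 left.
Coat Drive takes 80 to reach its cap of 80 → 0 left.
Total = 21×200 + 9×190 + 5×80 + 14×30 = 6730.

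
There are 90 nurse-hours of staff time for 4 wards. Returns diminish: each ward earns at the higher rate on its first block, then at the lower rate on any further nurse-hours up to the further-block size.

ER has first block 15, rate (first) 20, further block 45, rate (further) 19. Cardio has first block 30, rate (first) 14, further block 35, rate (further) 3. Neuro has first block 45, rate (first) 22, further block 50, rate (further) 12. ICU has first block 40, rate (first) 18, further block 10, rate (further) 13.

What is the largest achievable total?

Order all 8 blocks by rate: Neuro/tier1 22 > ER/tier1 20 > ER/tier2 19 > ICU/tier1 18 > Cardio/tier1 14 > ICU/tier2 13 > Neuro/tier2 12 > Cardio/tier2 3.
Neuro/tier1 (22): +45 — 45 left.
Fill ER tier1 block (15 at 20) — 30 left.
ER/tier2: +30 of 45 at 19; pool empty.
Total = 22×45 + 20×15 + 19×30 = 1860.

1860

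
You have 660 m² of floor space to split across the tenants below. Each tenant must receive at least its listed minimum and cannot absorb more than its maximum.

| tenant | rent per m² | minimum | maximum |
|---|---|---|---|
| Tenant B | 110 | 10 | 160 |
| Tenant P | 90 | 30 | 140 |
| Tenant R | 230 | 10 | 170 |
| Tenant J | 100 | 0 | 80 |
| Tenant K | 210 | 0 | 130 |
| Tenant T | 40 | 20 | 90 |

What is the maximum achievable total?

101800

Meeting every minimum uses 10+30+10+0+0+20 = 70 m², leaving 590.
Order the tenants by rent per m²: Tenant R 230 > Tenant K 210 > Tenant B 110 > Tenant J 100 > Tenant P 90 > Tenant T 40.
Tenant R: +160 to 170 (cap) — 430 left.
Give Tenant K 130 more to hit its cap of 130 — 300 left.
Tenant B takes 150 more to reach its cap of 160 — 150 left.
Give Tenant J 80 more to hit its cap of 80 — 70 left.
Tenant P: +70 (room for 110) → 100. Pool exhausted.
Total = 110×160 + 90×100 + 230×170 + 100×80 + 210×130 + 40×20 = 101800.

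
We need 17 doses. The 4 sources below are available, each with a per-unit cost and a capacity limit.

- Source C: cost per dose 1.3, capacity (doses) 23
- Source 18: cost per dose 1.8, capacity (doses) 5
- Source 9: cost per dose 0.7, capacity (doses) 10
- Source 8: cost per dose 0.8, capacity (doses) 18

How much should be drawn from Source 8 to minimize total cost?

7

Fill from the cheapest source first.
Source 9 (0.7): use full 10 → 7 doses to go.
Source 8 (0.8): take the remaining 7 → done.
Source C, Source 18: unused.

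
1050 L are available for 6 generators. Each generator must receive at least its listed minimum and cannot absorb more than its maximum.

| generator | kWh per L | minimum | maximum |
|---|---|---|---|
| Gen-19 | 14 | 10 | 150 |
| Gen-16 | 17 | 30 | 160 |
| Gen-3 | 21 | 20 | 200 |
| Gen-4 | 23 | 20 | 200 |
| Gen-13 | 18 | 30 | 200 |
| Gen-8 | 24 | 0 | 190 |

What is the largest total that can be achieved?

Meeting every minimum uses 10+30+20+20+30+0 = 110 L, leaving 940.
Order the generators by kWh per L: Gen-8 24 > Gen-4 23 > Gen-3 21 > Gen-13 18 > Gen-16 17 > Gen-19 14.
Give Gen-8 190 more to hit its cap of 190 ; 750 left.
Gen-4 takes 180 more to reach its cap of 200 ; 570 left.
Gen-3: +180 to 200 (cap) ; 390 left.
Give Gen-13 170 more to hit its cap of 200 ; 220 left.
Gen-16: +130 to 160 (cap) ; 90 left.
Gen-19: +90 (room for 140) → 100. Pool exhausted.
Total = 14×100 + 17×160 + 21×200 + 23×200 + 18×200 + 24×190 = 21080.

21080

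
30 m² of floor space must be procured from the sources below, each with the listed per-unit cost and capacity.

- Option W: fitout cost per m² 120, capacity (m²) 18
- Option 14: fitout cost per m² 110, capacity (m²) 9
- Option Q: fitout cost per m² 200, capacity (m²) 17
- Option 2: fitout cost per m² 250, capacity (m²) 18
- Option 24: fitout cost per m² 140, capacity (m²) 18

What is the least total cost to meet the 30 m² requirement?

Use sources in increasing cost order.
Option 14 at 110: take all 9 m² → 21 still needed.
Option W (120): use full 18 → 3 m² to go.
Option 24 at 140: take 3 of its 18 → requirement met.
Option Q, Option 2: unused.
Cost = 9×110 + 18×120 + 3×140 = 3570.

3570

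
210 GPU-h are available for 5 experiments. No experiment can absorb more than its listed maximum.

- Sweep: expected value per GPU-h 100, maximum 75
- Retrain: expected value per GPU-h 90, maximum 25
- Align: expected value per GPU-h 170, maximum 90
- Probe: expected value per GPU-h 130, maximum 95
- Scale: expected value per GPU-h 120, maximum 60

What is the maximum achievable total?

Rank by expected value per GPU-h: Align 170 > Probe 130 > Scale 120 > Sweep 100 > Retrain 90.
Align: +90 to 90 (cap) ; 120 left.
Give Probe 95 to hit its cap of 95 ; 25 left.
Only 25 left; Scale takes them to reach 25.
Total = 170×90 + 130×95 + 120×25 = 30650.

30650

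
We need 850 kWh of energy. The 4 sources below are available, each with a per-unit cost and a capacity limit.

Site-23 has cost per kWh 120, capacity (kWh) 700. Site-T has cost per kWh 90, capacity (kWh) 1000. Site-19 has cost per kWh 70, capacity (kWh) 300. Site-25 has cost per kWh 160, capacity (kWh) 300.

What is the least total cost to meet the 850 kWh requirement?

70500

Cheapest first:
Site-19 (70): use full 300 → 550 kWh to go.
Site-T at 90: take 550 of its 1000 → requirement met.
Site-23, Site-25: unused.
Cost = 300×70 + 550×90 = 70500.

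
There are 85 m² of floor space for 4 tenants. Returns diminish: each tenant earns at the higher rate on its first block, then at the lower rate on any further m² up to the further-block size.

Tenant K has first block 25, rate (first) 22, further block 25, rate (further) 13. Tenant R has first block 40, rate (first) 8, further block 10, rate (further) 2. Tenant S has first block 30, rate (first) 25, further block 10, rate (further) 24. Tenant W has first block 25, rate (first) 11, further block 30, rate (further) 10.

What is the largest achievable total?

Order all 8 blocks by rate: Tenant S/first 25 > Tenant S/second 24 > Tenant K/first 22 > Tenant K/second 13 > Tenant W/first 11 > Tenant W/second 10 > Tenant R/first 8 > Tenant R/second 2.
Tenant S first at 25: fill all 30 — 55 left.
Tenant S second at 24: fill all 10 — 45 left.
Fill Tenant K first block (25 at 22) — 20 left.
Tenant K/second: +20 of 25 at 13; pool empty.
Total = 25×30 + 24×10 + 22×25 + 13×20 = 1800.

1800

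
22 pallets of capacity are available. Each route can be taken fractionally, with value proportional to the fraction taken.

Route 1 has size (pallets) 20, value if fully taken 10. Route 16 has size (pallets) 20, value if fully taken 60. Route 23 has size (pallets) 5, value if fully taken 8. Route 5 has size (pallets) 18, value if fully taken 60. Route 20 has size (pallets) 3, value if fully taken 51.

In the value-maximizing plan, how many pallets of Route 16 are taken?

1

Sort by value density: Route 20 51/3≈17, Route 5 60/18≈3.33, Route 16 60/20≈3, Route 23 8/5≈1.6, Route 1 10/20≈0.5.
All 3 pallets of Route 20 fit (value 51) → 19 remain.
All 18 pallets of Route 5 fit (value 60) → 1 remain.
Only 1 pallets remain; take 1/20 of Route 16 for value 60×1/20 = 3.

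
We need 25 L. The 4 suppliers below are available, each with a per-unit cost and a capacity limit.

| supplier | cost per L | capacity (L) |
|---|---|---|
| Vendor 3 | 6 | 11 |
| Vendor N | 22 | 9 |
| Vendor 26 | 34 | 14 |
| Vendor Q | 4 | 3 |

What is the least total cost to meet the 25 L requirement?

344

Fill from the cheapest supplier first.
Vendor Q at 4: take all 3 L → 22 still needed.
Vendor 3 at 6: take all 11 L → 11 still needed.
Take 9 from Vendor N at 22 → need 2 more.
Take 2 from Vendor 26 at 34 to finish.
Cost = 3×4 + 11×6 + 9×22 + 2×34 = 344.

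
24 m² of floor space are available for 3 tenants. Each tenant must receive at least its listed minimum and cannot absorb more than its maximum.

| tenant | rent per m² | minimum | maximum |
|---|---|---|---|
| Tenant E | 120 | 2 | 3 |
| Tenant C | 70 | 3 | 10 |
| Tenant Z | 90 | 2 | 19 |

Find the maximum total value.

Meeting every minimum uses 2+3+2 = 7 m², leaving 17.
Order the tenants by rent per m²: Tenant E 120 > Tenant Z 90 > Tenant C 70.
Tenant E: +1 to 3 (cap) — 16 left.
Only 16 left; Tenant Z takes them to reach 18.
Total = 120×3 + 70×3 + 90×18 = 2190.

2190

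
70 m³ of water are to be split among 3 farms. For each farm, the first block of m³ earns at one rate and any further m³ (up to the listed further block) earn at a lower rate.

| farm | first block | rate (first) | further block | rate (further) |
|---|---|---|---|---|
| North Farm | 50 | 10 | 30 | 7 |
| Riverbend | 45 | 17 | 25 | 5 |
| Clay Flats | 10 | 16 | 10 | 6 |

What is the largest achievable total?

Order all 6 blocks by rate: Riverbend/T1 17 > Clay Flats/T1 16 > North Farm/T1 10 > North Farm/T2 7 > Clay Flats/T2 6 > Riverbend/T2 5.
Fill Riverbend T1 block (45 at 17) ; 25 left.
Clay Flats/T1 (16): +10 ; 15 left.
North Farm T1 at 10: only 15 left, fill 15.
Total = 17×45 + 16×10 + 10×15 = 1075.

1075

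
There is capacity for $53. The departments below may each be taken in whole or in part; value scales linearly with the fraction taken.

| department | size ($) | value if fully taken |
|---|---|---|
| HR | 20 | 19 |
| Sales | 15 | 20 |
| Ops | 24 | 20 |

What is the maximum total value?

Sort by value density: Sales 20/15≈1.33, HR 19/20≈0.95, Ops 20/24≈0.833.
Sales: take in full, 15 $ for value 20 ; 38 left.
All 20 $ of HR fit (value 19) ; 18 remain.
Fill the last 18 $ with part of Ops: 18/24 of it earns 15.
Total value = 54.

54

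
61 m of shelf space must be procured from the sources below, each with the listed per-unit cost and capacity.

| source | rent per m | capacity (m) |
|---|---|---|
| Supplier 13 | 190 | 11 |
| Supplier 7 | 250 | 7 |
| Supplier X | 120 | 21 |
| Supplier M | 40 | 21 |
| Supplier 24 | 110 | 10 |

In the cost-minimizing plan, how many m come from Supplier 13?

Cheapest first:
Supplier M (40): use full 21 — 40 m to go.
Supplier 24 at 110: take all 10 m — 30 still needed.
Take 21 from Supplier X at 120 — need 9 more.
Take 9 from Supplier 13 at 190 to finish.
Supplier 7: unused.

9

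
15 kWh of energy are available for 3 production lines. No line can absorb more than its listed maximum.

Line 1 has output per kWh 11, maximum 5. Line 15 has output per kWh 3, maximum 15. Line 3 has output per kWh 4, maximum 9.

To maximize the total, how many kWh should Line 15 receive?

1

Highest output per kWh first: Line 1 11 > Line 3 4 > Line 15 3.
Line 1 takes 5 to reach its cap of 5 → 10 left.
Give Line 3 9 to hit its cap of 9 → 1 left.
Line 15: +1 (room for 15) → 1. Pool exhausted.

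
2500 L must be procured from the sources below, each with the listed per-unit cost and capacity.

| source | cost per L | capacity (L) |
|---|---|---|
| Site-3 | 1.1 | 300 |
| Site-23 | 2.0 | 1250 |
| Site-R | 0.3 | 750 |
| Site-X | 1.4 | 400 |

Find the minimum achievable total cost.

Fill from the cheapest source first.
Site-R (0.3): use full 750 → 1750 L to go.
Site-3 at 1.1: take all 300 L → 1450 still needed.
Site-X (1.4): use full 400 → 1050 L to go.
Take 1050 from Site-23 at 2.0 to finish.
Cost = 750×0.3 + 300×1.1 + 400×1.4 + 1050×2.0 = 3215.

3215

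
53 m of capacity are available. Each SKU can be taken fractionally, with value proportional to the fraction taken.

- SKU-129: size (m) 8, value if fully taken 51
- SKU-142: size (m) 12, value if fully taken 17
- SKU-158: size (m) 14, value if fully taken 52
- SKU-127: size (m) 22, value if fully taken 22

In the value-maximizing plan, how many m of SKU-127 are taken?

Rank by value-to-size ratio: SKU-129 51/8≈6.38, SKU-158 52/14≈3.71, SKU-142 17/12≈1.42, SKU-127 22/22≈1.
SKU-129: take in full, 8 m for value 51 — 45 left.
Take all of SKU-158 (14 m, value 52) — 31 m left.
SKU-142: take in full, 12 m for value 17 — 19 left.
Only 19 m remain; take 19/22 of SKU-127 for value 22×19/22 = 19.

19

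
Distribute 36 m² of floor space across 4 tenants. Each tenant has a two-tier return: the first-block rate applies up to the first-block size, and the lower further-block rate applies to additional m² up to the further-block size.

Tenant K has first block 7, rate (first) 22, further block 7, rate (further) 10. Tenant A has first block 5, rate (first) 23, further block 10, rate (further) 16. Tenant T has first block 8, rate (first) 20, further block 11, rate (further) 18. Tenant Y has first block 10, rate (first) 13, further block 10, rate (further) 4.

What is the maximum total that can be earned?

707

Rank every tier by rate: Tenant A/tier1 23 > Tenant K/tier1 22 > Tenant T/tier1 20 > Tenant T/tier2 18 > Tenant A/tier2 16 > Tenant Y/tier1 13 > Tenant K/tier2 10 > Tenant Y/tier2 4.
Fill Tenant A tier1 block (5 at 23) ; 31 left.
Fill Tenant K tier1 block (7 at 22) ; 24 left.
Tenant T tier1 at 20: fill all 8 ; 16 left.
Fill Tenant T tier2 block (11 at 18) ; 5 left.
5 remain; put them into Tenant A tier2 at 16.
Total = 23×5 + 22×7 + 20×8 + 18×11 + 16×5 = 707.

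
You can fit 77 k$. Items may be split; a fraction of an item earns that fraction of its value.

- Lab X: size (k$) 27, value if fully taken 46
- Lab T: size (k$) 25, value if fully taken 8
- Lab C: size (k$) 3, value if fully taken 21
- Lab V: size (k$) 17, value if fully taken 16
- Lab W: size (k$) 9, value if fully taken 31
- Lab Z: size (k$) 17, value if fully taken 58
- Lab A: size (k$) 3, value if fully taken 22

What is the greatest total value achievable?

Rank by value-to-size ratio: Lab A 22/3≈7.33, Lab C 21/3≈7, Lab W 31/9≈3.44, Lab Z 58/17≈3.41, Lab X 46/27≈1.7, Lab V 16/17≈0.941, Lab T 8/25≈0.32.
Lab A: take in full, 3 k$ for value 22 → 74 left.
Lab C: take in full, 3 k$ for value 21 → 71 left.
Take all of Lab W (9 k$, value 31) → 62 k$ left.
Lab Z: take in full, 17 k$ for value 58 → 45 left.
Lab X: take in full, 27 k$ for value 46 → 18 left.
Take all of Lab V (17 k$, value 16) → 1 k$ left.
1 k$ left: a 1/25 share of Lab T gives 8×1/25 = 0.32.
Total value = 194.32.

194.32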